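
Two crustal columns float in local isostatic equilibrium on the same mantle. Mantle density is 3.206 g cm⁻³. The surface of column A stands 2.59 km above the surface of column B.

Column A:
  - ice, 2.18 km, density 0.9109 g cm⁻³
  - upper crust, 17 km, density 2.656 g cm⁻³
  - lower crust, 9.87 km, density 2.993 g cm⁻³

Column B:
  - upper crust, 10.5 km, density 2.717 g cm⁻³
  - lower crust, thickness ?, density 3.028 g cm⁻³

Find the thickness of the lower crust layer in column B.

17 km

Take the compensation level at the base of the deeper column (depth z_c below the surface of column A) and equate Σ ρ_i t_i down to z_c; mantle fills any gap and the z_c terms cancel.
Column A: 2.18×0.9109 + 17×2.656 + 9.87×2.993 + (z_c − 29.05)×3.206
Column B: 2.59×0 + 10.5×2.717 + x×3.028 + (z_c − 2.59 − 10.5 − x)×3.206
The z_c×3.206 term appears on both sides and cancels. Collect the known terms of each column as K = Σ(ρt)_known − 3.206 × (depth of known layers): K_A = 76.678672 − 3.206×29.05 = −16.455628; K_B = 28.5285 − 3.206×(2.59 + 10.5) = −13.43804.
Balance: K_A = K_B − x×(3.206 − 3.028), so x = (K_B − K_A)/(3.206 − 3.028) = 3.01759/0.178 = 17 km.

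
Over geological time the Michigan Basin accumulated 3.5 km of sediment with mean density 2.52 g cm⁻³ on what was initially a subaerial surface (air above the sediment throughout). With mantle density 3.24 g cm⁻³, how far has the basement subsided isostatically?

Subaerial load: s = t ρ_sed / ρ_m = 3.5 km × 2.52/3.24 = 2.72 km.

2.72 km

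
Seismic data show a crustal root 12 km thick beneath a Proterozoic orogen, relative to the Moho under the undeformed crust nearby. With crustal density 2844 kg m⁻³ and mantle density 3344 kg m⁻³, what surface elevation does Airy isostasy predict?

For local isostatic compensation: ρ_c h = (ρ_m − ρ_c) r.
h = r (ρ_m − ρ_c) / ρ_c = 12 km × (3344 − 2844) / 2844 = 2.11 km.

2.11 km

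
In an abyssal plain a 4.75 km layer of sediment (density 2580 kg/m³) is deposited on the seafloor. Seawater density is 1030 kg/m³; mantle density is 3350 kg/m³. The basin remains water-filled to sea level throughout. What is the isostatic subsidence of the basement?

3.17 km

Submarine loading: the sediment displaces seawater, and the subsidence is in turn flooded, so s (ρ_m − ρ_w) = t (ρ_sed − ρ_w).
s = 4.75 km × (2580 − 1030) / (3350 − 1030) = 3.17 km.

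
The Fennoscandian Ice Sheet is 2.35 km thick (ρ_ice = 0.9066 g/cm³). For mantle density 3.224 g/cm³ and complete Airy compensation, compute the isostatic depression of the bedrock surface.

Balancing pressure at the compensation depth: the ice load ρ_ice t is balanced by mantle displaced below, ρ_m s.
s = t ρ_ice / ρ_m = 2.35 km × 0.9066/3.224 = 0.661 km.

0.661 km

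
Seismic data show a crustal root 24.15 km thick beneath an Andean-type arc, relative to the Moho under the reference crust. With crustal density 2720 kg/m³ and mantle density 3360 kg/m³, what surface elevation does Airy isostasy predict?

5.68 km

Balancing pressure at the compensation depth: ρ_c h = (ρ_m − ρ_c) r.
h = r (ρ_m − ρ_c) / ρ_c = 24.15 km × (3360 − 2720) / 2720 = 5.68 km.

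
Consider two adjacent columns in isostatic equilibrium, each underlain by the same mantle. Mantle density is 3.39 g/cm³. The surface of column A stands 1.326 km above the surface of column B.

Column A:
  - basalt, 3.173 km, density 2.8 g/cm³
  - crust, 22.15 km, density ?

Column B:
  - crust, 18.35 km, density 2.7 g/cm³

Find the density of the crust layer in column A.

2.7 g/cm³

Take the compensation level at the base of the deeper column (depth z_c below the surface of column A) and equate Σ ρ_i t_i down to z_c; mantle fills any gap and the z_c terms cancel.
Column A: 3.173×2.8 + 22.15×ρ + (z_c − 25.323)×3.39
Column B: 1.326×0 + 18.35×2.7 + (z_c − 1.326 − 18.35)×3.39
The z_c×3.39 term appears on both sides and cancels. Collect the known terms of each column as K = Σ(ρt)_known − 3.39 × (depth of known layers): K_A = 8.8844 − 3.39×25.323 = −76.96057; K_B = 49.545 − 3.39×(1.326 + 18.35) = −17.15664.
Balance: K_A + 22.15×ρ = K_B, so ρ = (K_B − K_A)/22.15 = 59.8039/22.15 = 2.7 g/cm³.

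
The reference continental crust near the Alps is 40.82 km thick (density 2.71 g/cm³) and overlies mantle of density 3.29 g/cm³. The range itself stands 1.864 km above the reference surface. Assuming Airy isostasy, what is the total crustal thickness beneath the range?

51.4 km

Root depth r = h ρ_c / (ρ_m − ρ_c) = 1.864 km × 2.71 / 0.58 = 8.709 km.
Total thickness = T + h + r = 40.82 km + 1.864 km + 8.709 km = 51.4 km.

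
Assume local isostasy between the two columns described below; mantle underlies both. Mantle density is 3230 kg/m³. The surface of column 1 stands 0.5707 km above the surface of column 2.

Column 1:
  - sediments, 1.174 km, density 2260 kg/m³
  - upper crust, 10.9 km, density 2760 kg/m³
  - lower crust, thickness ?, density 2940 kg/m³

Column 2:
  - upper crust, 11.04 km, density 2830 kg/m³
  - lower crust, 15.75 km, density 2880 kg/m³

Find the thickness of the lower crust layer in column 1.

19 km

Take the compensation level at the base of the deeper column (depth z_c below the surface of column 1) and equate Σ ρ_i t_i down to z_c; mantle fills any gap and the z_c terms cancel.
Column 1: 1.174×2260 + 10.9×2760 + x×2940 + (z_c − 12.074 − x)×3230
Column 2: 0.5707×0 + 11.04×2830 + 15.75×2880 + (z_c − 0.5707 − 26.79)×3230
The z_c×3230 term appears on both sides and cancels. Collect the known terms of each column as K = Σ(ρt)_known − 3230 × (depth of known layers): K_1 = 32737.24 − 3230×12.074 = −6261.78; K_2 = 76603.2 − 3230×(0.5707 + 26.79) = −11771.861.
Balance: K_1 − x×(3230 − 2940) = K_2, so x = (K_1 − K_2)/(3230 − 2940) = 5510.08/290 = 19 km.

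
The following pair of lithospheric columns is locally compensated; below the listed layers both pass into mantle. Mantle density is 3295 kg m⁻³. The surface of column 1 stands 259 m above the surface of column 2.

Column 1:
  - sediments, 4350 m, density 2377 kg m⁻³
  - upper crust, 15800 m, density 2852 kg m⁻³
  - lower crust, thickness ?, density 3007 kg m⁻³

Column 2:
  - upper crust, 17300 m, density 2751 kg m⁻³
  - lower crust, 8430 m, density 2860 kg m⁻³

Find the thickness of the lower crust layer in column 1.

10200 m

Take the compensation level at the base of the deeper column (depth z_c below the surface of column 1) and equate Σ ρ_i t_i down to z_c; mantle fills any gap and the z_c terms cancel.
Column 1: 4350×2377 + 15800×2852 + x×3007 + (z_c − 20150 − x)×3295
Column 2: 259×0 + 17300×2751 + 8430×2860 + (z_c − 259 − 25730)×3295
The z_c×3295 term appears on both sides and cancels. Collect the known terms of each column as K = Σ(ρt)_known − 3295 × (depth of known layers): K_1 = 55401550 − 3295×20150 = −10992700; K_2 = 71702100 − 3295×(259 + 25730) = −13931655.
Balance: K_1 − x×(3295 − 3007) = K_2, so x = (K_1 − K_2)/(3295 − 3007) = 2938960/288 = 10200 m.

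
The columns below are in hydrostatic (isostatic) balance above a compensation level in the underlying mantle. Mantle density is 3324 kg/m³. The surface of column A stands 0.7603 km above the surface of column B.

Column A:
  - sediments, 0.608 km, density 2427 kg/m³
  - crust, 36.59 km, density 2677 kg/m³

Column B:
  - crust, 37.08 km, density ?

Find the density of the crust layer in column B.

Take the compensation level at the base of the deeper column (depth z_c below the surface of column A) and equate Σ ρ_i t_i down to z_c; mantle fills any gap and the z_c terms cancel.
Column A: 0.608×2427 + 36.59×2677 + (z_c − 37.198)×3324
Column B: 0.7603×0 + 37.08×ρ + (z_c − 0.7603 − 37.08)×3324
The z_c×3324 term appears on both sides and cancels. Collect the known terms of each column as K = Σ(ρt)_known − 3324 × (depth of known layers): K_A = 99427.046 − 3324×37.198 = −24219.106; K_B = 0 − 3324×(0.7603 + 37.08) = −125781.157.
Balance: K_A = K_B + 37.08×ρ, so ρ = (K_A − K_B)/37.08 = 101562/37.08 = 2740 kg/m³.

2740 kg/m³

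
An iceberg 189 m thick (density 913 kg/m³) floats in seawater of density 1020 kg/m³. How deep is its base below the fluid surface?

169 m

Draft d = t ρ_obj/ρ_fluid = 189 m × 913/1020 = 169 m.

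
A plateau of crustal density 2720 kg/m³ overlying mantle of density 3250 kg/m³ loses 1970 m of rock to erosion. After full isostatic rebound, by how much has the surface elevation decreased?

321 m

Rebound u = e ρ_c/ρ_m = 1970 m × 2720/3250 = 1649 m.
Net surface drop = e − u = 1970 m − 1649 m = e (ρ_m − ρ_c)/ρ_m = 321 m.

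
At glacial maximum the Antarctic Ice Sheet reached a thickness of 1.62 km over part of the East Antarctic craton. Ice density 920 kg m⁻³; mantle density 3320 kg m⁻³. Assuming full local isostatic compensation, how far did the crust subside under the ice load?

Equating mass per unit area of the two columns: the ice load ρ_ice t is balanced by mantle displaced below, ρ_m s.
s = t ρ_ice / ρ_m = 1.62 km × 920/3320 = 0.449 km.

0.449 km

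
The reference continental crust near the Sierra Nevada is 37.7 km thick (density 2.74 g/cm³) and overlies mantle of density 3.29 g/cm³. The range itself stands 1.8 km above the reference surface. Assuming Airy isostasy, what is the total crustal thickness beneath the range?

48.5 km

Root depth r = h ρ_c / (ρ_m − ρ_c) = 1.8 km × 2.74 / 0.55 = 8.967 km.
Total thickness = T + h + r = 37.7 km + 1.8 km + 8.967 km = 48.5 km.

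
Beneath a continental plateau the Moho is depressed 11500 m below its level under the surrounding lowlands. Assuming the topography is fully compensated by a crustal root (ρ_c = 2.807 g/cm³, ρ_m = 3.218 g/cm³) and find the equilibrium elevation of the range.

1680 m

In Airy isostatic equilibrium: ρ_c h = (ρ_m − ρ_c) r.
h = r (ρ_m − ρ_c) / ρ_c = 11500 m × (3.218 − 2.807) / 2.807 = 1680 m.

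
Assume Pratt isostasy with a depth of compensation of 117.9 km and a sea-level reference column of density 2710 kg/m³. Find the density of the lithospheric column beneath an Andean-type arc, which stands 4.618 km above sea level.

Pratt balance: ρ_ref D = ρ (D + h).
ρ = ρ_ref D/(D + h) = 2710 × 117.9 km/(117.9 km + 4.618 km) = 2610 kg/m³.

2610 kg/m³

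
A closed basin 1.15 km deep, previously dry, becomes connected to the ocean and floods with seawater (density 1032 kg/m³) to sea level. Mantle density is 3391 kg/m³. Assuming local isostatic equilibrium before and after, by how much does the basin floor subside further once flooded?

After flooding the water column is d + s deep. Its weight must equal the weight of mantle displaced by the extra subsidence s: (d + s) ρ_w = s ρ_m.
s = d ρ_w / (ρ_m − ρ_w) = 1.15 km × 1032/(3391 − 1032) = 0.503 km.

0.503 km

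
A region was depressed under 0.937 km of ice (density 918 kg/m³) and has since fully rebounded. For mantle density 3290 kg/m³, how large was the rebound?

0.261 km

Removing the load lets mantle flow back in; uplift u satisfies ρ_ice t = ρ_m u.
u = t ρ_ice/ρ_m = 0.937 km × 918/3290 = 0.261 km.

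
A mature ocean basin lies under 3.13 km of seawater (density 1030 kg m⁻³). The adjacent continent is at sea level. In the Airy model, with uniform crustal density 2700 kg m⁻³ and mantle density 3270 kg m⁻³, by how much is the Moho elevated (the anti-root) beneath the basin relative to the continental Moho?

9.17 km

Balancing pressure at the compensation depth: replacing crust with seawater at the top is compensated by replacing crust with mantle at the base: d (ρ_c − ρ_w) = a (ρ_m − ρ_c).
a = d (ρ_c − ρ_w)/(ρ_m − ρ_c) = 3.13 km × 1670/570 = 9.17 km.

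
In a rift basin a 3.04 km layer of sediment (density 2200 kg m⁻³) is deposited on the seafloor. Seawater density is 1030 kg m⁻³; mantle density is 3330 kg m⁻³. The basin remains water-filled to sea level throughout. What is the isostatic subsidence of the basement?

Submarine loading: the sediment displaces seawater, and the subsidence is in turn flooded, so s (ρ_m − ρ_w) = t (ρ_sed − ρ_w).
s = 3.04 km × (2200 − 1030) / (3330 − 1030) = 1.55 km.

1.55 km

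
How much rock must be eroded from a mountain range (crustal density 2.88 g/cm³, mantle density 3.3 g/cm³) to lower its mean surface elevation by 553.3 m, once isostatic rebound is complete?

Net drop Δ = e − u = e − e ρ_c/ρ_m = e (ρ_m − ρ_c)/ρ_m.
e = Δ ρ_m/(ρ_m − ρ_c) = 553.3 m × 3.3/0.42 = 4350 m.

4350 m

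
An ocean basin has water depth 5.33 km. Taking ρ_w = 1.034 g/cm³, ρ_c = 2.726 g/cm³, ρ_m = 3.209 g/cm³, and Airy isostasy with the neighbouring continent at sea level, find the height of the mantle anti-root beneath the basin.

For local isostatic compensation: replacing crust with seawater at the top is compensated by replacing crust with mantle at the base: d (ρ_c − ρ_w) = a (ρ_m − ρ_c).
a = d (ρ_c − ρ_w)/(ρ_m − ρ_c) = 5.33 km × 1.692/0.483 = 18.7 km.

18.7 km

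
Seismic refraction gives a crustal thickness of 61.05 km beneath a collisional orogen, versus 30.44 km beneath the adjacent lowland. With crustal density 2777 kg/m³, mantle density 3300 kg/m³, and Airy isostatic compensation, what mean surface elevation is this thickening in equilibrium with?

Excess crust Δ = 61.05 km − 30.44 km = 30.61 km, split between elevation h and root r with h + r = Δ.
Airy balance ρ_c h = (ρ_m − ρ_c) r gives r = h ρ_c/(ρ_m − ρ_c), so h (1 + ρ_c/(ρ_m − ρ_c)) = Δ, i.e. h = Δ (ρ_m − ρ_c)/ρ_m.
h = 30.61 km × 523/3300 = 4.85 km.

4.85 km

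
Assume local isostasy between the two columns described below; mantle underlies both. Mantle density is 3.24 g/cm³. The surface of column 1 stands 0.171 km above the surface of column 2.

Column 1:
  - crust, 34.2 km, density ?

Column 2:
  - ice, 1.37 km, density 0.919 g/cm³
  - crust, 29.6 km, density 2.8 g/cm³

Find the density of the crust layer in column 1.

Take the compensation level at the base of the deeper column (depth z_c below the surface of column 1) and equate Σ ρ_i t_i down to z_c; mantle fills any gap and the z_c terms cancel.
Column 1: 34.2×ρ + (z_c − 34.2)×3.24
Column 2: 0.171×0 + 1.37×0.919 + 29.6×2.8 + (z_c − 0.171 − 30.97)×3.24
The z_c×3.24 term appears on both sides and cancels. Collect the known terms of each column as K = Σ(ρt)_known − 3.24 × (depth of known layers): K_1 = 0 − 3.24×34.2 = −110.808; K_2 = 84.13903 − 3.24×(0.171 + 30.97) = −16.75781.
Balance: K_1 + 34.2×ρ = K_2, so ρ = (K_2 − K_1)/34.2 = 94.0502/34.2 = 2.75 g/cm³.

2.75 g/cm³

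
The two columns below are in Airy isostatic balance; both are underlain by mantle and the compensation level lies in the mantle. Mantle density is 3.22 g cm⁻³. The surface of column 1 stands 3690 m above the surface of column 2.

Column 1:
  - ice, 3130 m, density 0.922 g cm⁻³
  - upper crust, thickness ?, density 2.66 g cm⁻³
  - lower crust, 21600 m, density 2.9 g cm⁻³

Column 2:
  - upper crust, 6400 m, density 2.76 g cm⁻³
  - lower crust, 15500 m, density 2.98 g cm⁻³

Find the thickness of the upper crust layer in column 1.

Take the compensation level at the base of the deeper column (depth z_c below the surface of column 1) and equate Σ ρ_i t_i down to z_c; mantle fills any gap and the z_c terms cancel.
Column 1: 3130×0.922 + x×2.66 + 21600×2.9 + (z_c − 24730 − x)×3.22
Column 2: 3690×0 + 6400×2.76 + 15500×2.98 + (z_c − 3690 − 21900)×3.22
The z_c×3.22 term appears on both sides and cancels. Collect the known terms of each column as K = Σ(ρt)_known − 3.22 × (depth of known layers): K_1 = 65525.86 − 3.22×24730 = −14104.74; K_2 = 63854 − 3.22×(3690 + 21900) = −18545.8.
Balance: K_1 − x×(3.22 − 2.66) = K_2, so x = (K_1 − K_2)/(3.22 − 2.66) = 4441.06/0.56 = 7930 m.

7930 m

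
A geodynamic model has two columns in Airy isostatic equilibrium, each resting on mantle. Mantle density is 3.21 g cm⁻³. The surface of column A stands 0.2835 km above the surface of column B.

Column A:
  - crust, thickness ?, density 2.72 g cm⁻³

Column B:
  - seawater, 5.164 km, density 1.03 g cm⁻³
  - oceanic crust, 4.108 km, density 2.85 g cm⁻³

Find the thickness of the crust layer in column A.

27.8 km

Take the compensation level at the base of the deeper column (depth z_c below the surface of column A) and equate Σ ρ_i t_i down to z_c; mantle fills any gap and the z_c terms cancel.
Column A: x×2.72 + (z_c − 0 − x)×3.21
Column B: 0.2835×0 + 5.164×1.03 + 4.108×2.85 + (z_c − 0.2835 − 9.272)×3.21
The z_c×3.21 term appears on both sides and cancels. Collect the known terms of each column as K = Σ(ρt)_known − 3.21 × (depth of known layers): K_A = 0 − 3.21×0 = 0; K_B = 17.02672 − 3.21×(0.2835 + 9.272) = −13.646435.
Balance: K_A − x×(3.21 − 2.72) = K_B, so x = (K_A − K_B)/(3.21 − 2.72) = 13.6464/0.49 = 27.8 km.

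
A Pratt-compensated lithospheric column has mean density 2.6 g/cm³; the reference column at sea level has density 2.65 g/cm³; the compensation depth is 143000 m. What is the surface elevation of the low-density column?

ρ_ref D = ρ (D + h) → h = D (ρ_ref − ρ)/ρ.
h = 143000 m × (2.65 − 2.6)/2.6 = 2750 m.

2750 m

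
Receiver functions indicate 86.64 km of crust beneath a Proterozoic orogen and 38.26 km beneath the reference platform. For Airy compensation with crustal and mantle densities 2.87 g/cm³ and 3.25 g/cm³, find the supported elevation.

Excess crust Δ = 86.64 km − 38.26 km = 48.38 km, split between elevation h and root r with h + r = Δ.
Airy balance ρ_c h = (ρ_m − ρ_c) r gives r = h ρ_c/(ρ_m − ρ_c), so h (1 + ρ_c/(ρ_m − ρ_c)) = Δ, i.e. h = Δ (ρ_m − ρ_c)/ρ_m.
h = 48.38 km × 0.38/3.25 = 5.66 km.

5.66 km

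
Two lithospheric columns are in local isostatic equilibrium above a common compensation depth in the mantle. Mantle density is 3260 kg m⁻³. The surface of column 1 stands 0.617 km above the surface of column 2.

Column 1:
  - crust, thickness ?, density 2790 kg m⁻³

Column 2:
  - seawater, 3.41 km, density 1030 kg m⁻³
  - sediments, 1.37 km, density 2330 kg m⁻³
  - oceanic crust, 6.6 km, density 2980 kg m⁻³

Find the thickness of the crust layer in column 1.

27.1 km

Take the compensation level at the base of the deeper column (depth z_c below the surface of column 1) and equate Σ ρ_i t_i down to z_c; mantle fills any gap and the z_c terms cancel.
Column 1: x×2790 + (z_c − 0 − x)×3260
Column 2: 0.617×0 + 3.41×1030 + 1.37×2330 + 6.6×2980 + (z_c − 0.617 − 11.38)×3260
The z_c×3260 term appears on both sides and cancels. Collect the known terms of each column as K = Σ(ρt)_known − 3260 × (depth of known layers): K_1 = 0 − 3260×0 = 0; K_2 = 26372.4 − 3260×(0.617 + 11.38) = −12737.82.
Balance: K_1 − x×(3260 − 2790) = K_2, so x = (K_1 − K_2)/(3260 − 2790) = 12737.8/470 = 27.1 km.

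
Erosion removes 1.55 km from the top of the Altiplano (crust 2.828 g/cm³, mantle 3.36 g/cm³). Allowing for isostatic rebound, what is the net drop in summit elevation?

Rebound u = e ρ_c/ρ_m = 1.55 km × 2.828/3.36 = 1.305 km.
Net surface drop = e − u = 1.55 km − 1.305 km = e (ρ_m − ρ_c)/ρ_m = 0.245 km.

0.245 km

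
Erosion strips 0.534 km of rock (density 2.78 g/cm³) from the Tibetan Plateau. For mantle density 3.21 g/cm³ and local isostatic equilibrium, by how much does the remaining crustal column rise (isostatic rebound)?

Unloading: uplift u = e ρ_c/ρ_m = 0.534 km × 2.78/3.21 = 0.462 km.

0.462 km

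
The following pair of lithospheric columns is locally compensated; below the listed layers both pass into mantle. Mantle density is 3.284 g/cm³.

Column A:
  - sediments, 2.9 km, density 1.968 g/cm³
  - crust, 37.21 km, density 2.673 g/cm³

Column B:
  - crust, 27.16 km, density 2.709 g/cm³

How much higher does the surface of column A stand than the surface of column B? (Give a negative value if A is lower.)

For any compensation level in the mantle, the mantle terms cancel and isostasy reduces to e = (Σt_A − Σt_B) − (Σ(ρt)_A − Σ(ρt)_B) / ρ_m.
Σt_A = 40.11 km; Σt_B = 27.16 km; Σ(ρt)_A = 105.16953; Σ(ρt)_B = 73.57644 (in km·g/cm³).
e = (40.11 − 27.16) − (105.16953 − 73.57644) / 3.284 = 3.33 km.

3.33 km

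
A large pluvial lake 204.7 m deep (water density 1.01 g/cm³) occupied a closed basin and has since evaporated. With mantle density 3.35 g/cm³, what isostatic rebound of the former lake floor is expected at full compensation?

u = d ρ_w/ρ_m = 204.7 m × 1.01/3.35 = 61.7 m.

61.7 m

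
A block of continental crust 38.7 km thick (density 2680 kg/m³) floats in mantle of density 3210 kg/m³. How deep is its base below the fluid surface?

32.3 km

Draft d = t ρ_obj/ρ_fluid = 38.7 km × 2680/3210 = 32.3 km.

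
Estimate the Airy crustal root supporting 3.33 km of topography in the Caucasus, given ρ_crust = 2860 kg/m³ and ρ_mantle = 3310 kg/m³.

Balancing pressure at the compensation depth: the weight of the topography is balanced by the buoyancy of the root, ρ_c h = (ρ_m − ρ_c) r.
r = h · ρ_c / (ρ_m − ρ_c) = 3.33 km × 2860 / (3310 − 2860) = 21.2 km.

21.2 km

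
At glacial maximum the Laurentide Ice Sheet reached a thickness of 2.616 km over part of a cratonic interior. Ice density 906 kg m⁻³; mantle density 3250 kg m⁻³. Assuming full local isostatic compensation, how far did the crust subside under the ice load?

By Archimedes' principle applied to the lithosphere: the ice load ρ_ice t is balanced by mantle displaced below, ρ_m s.
s = t ρ_ice / ρ_m = 2.616 km × 906/3250 = 0.729 km.

0.729 km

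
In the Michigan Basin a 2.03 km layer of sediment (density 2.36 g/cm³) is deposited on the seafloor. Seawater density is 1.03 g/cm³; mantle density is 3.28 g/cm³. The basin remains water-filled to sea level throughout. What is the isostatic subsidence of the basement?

Submarine loading: the sediment displaces seawater, and the subsidence is in turn flooded, so s (ρ_m − ρ_w) = t (ρ_sed − ρ_w).
s = 2.03 km × (2.36 − 1.03) / (3.28 − 1.03) = 1.2 km.

1.2 km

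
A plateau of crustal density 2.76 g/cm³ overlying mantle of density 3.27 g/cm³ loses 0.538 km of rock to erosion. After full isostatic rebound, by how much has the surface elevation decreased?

0.0839 km

Rebound u = e ρ_c/ρ_m = 0.538 km × 2.76/3.27 = 0.4541 km.
Net surface drop = e − u = 0.538 km − 0.4541 km = e (ρ_m − ρ_c)/ρ_m = 0.0839 km.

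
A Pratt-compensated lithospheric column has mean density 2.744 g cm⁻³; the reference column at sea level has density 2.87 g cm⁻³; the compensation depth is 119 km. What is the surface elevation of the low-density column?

ρ_ref D = ρ (D + h) → h = D (ρ_ref − ρ)/ρ.
h = 119 km × (2.87 − 2.744)/2.744 = 5.46 km.

5.46 km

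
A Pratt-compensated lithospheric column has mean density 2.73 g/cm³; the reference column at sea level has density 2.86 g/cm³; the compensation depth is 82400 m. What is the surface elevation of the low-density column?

3920 m

ρ_ref D = ρ (D + h) → h = D (ρ_ref − ρ)/ρ.
h = 82400 m × (2.86 − 2.73)/2.73 = 3920 m.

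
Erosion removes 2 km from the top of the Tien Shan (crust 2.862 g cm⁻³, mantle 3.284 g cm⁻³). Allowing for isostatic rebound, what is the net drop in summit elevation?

Rebound u = e ρ_c/ρ_m = 2 km × 2.862/3.284 = 1.743 km.
Net surface drop = e − u = 2 km − 1.743 km = e (ρ_m − ρ_c)/ρ_m = 0.257 km.

0.257 km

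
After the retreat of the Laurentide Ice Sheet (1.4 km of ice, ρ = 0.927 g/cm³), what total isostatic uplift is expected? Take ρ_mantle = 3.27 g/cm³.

Removing the load lets mantle flow back in; uplift u satisfies ρ_ice t = ρ_m u.
u = t ρ_ice/ρ_m = 1.4 km × 0.927/3.27 = 0.397 km.

0.397 km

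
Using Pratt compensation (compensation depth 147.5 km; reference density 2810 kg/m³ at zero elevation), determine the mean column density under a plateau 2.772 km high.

2760 kg/m³

Pratt balance: ρ_ref D = ρ (D + h).
ρ = ρ_ref D/(D + h) = 2810 × 147.5 km/(147.5 km + 2.772 km) = 2760 kg/m³.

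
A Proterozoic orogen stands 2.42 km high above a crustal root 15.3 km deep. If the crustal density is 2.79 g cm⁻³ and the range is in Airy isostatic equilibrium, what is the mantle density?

3.23 g cm⁻³

Airy balance: ρ_c h = (ρ_m − ρ_c) r → ρ_m = ρ_c (1 + h/r).
ρ_m = 2.79 × (1 + 2.42 km/15.3 km) = 3.23 g cm⁻³.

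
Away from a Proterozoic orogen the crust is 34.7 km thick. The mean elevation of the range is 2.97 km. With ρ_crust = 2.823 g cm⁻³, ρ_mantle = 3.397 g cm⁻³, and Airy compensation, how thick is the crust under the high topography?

52.3 km

Root depth r = h ρ_c / (ρ_m − ρ_c) = 2.97 km × 2.823 / 0.574 = 14.61 km.
Total thickness = T + h + r = 34.7 km + 2.97 km + 14.61 km = 52.3 km.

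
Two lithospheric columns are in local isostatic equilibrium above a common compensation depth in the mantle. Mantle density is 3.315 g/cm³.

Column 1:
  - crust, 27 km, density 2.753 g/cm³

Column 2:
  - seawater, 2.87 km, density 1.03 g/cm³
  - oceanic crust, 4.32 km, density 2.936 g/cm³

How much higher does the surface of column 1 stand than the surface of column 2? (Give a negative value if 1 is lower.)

For any compensation level in the mantle, the mantle terms cancel and isostasy reduces to e = (Σt_1 − Σt_2) − (Σ(ρt)_1 − Σ(ρt)_2) / ρ_m.
Σt_1 = 27 km; Σt_2 = 7.19 km; Σ(ρt)_1 = 74.331; Σ(ρt)_2 = 15.63962 (in km·g/cm³).
e = (27 − 7.19) − (74.331 − 15.63962) / 3.315 = 2.11 km.

2.11 km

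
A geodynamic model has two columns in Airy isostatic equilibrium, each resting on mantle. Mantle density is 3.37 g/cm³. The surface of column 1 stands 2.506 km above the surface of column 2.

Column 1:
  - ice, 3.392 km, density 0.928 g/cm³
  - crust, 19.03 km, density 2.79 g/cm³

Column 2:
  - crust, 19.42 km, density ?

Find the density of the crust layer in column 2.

2.81 g/cm³

Take the compensation level at the base of the deeper column (depth z_c below the surface of column 1) and equate Σ ρ_i t_i down to z_c; mantle fills any gap and the z_c terms cancel.
Column 1: 3.392×0.928 + 19.03×2.79 + (z_c − 22.422)×3.37
Column 2: 2.506×0 + 19.42×ρ + (z_c − 2.506 − 19.42)×3.37
The z_c×3.37 term appears on both sides and cancels. Collect the known terms of each column as K = Σ(ρt)_known − 3.37 × (depth of known layers): K_1 = 56.241476 − 3.37×22.422 = −19.320664; K_2 = 0 − 3.37×(2.506 + 19.42) = −73.89062.
Balance: K_1 = K_2 + 19.42×ρ, so ρ = (K_1 − K_2)/19.42 = 54.57/19.42 = 2.81 g/cm³.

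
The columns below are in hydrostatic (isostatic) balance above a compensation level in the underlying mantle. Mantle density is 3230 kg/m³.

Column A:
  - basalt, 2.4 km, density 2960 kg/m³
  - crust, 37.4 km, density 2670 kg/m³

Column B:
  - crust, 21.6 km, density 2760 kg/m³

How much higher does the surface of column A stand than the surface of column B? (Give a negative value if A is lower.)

3.54 km

For any compensation level in the mantle, the mantle terms cancel and isostasy reduces to e = (Σt_A − Σt_B) − (Σ(ρt)_A − Σ(ρt)_B) / ρ_m.
Σt_A = 39.8 km; Σt_B = 21.6 km; Σ(ρt)_A = 106962; Σ(ρt)_B = 59616 (in km·kg/m³).
e = (39.8 − 21.6) − (106962 − 59616) / 3230 = 3.54 km.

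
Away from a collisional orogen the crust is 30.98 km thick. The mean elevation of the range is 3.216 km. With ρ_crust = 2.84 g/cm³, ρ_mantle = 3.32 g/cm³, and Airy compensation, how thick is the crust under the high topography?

Root depth r = h ρ_c / (ρ_m − ρ_c) = 3.216 km × 2.84 / 0.48 = 19.03 km.
Total thickness = T + h + r = 30.98 km + 3.216 km + 19.03 km = 53.2 km.

53.2 km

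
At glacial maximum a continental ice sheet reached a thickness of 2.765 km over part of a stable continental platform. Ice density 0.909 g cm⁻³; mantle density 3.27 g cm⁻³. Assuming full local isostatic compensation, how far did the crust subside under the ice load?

In Airy isostatic equilibrium: the ice load ρ_ice t is balanced by mantle displaced below, ρ_m s.
s = t ρ_ice / ρ_m = 2.765 km × 0.909/3.27 = 0.769 km.

0.769 km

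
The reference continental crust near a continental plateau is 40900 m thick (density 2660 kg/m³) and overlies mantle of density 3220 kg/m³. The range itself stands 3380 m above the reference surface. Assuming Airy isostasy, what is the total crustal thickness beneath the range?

Root depth r = h ρ_c / (ρ_m − ρ_c) = 3380 m × 2660 / 560 = 16060 m.
Total thickness = T + h + r = 40900 m + 3380 m + 16060 m = 60300 m.

60300 m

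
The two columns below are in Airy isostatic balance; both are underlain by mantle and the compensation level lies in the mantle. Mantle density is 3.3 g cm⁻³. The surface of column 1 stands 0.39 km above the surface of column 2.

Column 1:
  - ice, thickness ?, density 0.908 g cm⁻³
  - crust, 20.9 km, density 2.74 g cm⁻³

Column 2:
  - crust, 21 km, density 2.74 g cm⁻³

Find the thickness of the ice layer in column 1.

Take the compensation level at the base of the deeper column (depth z_c below the surface of column 1) and equate Σ ρ_i t_i down to z_c; mantle fills any gap and the z_c terms cancel.
Column 1: x×0.908 + 20.9×2.74 + (z_c − 20.9 − x)×3.3
Column 2: 0.39×0 + 21×2.74 + (z_c − 0.39 − 21)×3.3
The z_c×3.3 term appears on both sides and cancels. Collect the known terms of each column as K = Σ(ρt)_known − 3.3 × (depth of known layers): K_1 = 57.266 − 3.3×20.9 = −11.704; K_2 = 57.54 − 3.3×(0.39 + 21) = −13.047.
Balance: K_1 − x×(3.3 − 0.908) = K_2, so x = (K_1 − K_2)/(3.3 − 0.908) = 1.343/2.392 = 0.561 km.

0.561 km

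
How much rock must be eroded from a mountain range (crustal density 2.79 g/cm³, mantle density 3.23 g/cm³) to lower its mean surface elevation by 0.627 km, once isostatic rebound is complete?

4.6 km

Net drop Δ = e − u = e − e ρ_c/ρ_m = e (ρ_m − ρ_c)/ρ_m.
e = Δ ρ_m/(ρ_m − ρ_c) = 0.627 km × 3.23/0.44 = 4.6 km.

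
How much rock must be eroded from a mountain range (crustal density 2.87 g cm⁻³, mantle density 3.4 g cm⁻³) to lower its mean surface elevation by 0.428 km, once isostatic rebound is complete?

2.75 km

Net drop Δ = e − u = e − e ρ_c/ρ_m = e (ρ_m − ρ_c)/ρ_m.
e = Δ ρ_m/(ρ_m − ρ_c) = 0.428 km × 3.4/0.53 = 2.75 km.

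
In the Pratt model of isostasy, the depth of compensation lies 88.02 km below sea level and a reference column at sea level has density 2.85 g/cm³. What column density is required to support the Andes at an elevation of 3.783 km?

2.73 g/cm³

Pratt balance: ρ_ref D = ρ (D + h).
ρ = ρ_ref D/(D + h) = 2.85 × 88.02 km/(88.02 km + 3.783 km) = 2.73 g/cm³.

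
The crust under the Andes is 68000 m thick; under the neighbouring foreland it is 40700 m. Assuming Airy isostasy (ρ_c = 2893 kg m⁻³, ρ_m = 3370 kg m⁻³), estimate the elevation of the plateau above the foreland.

Excess crust Δ = 68000 m − 40700 m = 27300 m, split between elevation h and root r with h + r = Δ.
Airy balance ρ_c h = (ρ_m − ρ_c) r gives r = h ρ_c/(ρ_m − ρ_c), so h (1 + ρ_c/(ρ_m − ρ_c)) = Δ, i.e. h = Δ (ρ_m − ρ_c)/ρ_m.
h = 27300 m × 477/3370 = 3860 m.

3860 m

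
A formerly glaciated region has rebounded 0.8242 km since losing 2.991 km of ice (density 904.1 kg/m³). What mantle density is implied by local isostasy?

3280 kg/m³

ρ_m = ρ_ice t / u = 904.1 × 2.991 km/0.8242 km = 3280 kg/m³.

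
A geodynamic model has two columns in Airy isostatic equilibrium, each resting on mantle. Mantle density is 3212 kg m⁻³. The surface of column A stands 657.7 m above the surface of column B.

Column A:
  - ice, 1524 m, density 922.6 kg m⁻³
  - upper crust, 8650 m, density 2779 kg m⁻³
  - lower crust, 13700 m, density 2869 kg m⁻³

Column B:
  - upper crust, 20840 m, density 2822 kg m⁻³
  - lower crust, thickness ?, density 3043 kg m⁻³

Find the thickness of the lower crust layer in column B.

10000 m

Take the compensation level at the base of the deeper column (depth z_c below the surface of column A) and equate Σ ρ_i t_i down to z_c; mantle fills any gap and the z_c terms cancel.
Column A: 1524×922.6 + 8650×2779 + 13700×2869 + (z_c − 23874)×3212
Column B: 657.7×0 + 20840×2822 + x×3043 + (z_c − 657.7 − 20840 − x)×3212
The z_c×3212 term appears on both sides and cancels. Collect the known terms of each column as K = Σ(ρt)_known − 3212 × (depth of known layers): K_A = 64749692.4 − 3212×23874 = −11933595.6; K_B = 58810480 − 3212×(657.7 + 20840) = −10240132.4.
Balance: K_A = K_B − x×(3212 − 3043), so x = (K_B − K_A)/(3212 − 3043) = 1693460/169 = 10000 m.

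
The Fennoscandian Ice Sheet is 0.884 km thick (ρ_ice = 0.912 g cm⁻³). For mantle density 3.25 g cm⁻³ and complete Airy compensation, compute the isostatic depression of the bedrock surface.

For local isostatic compensation: the ice load ρ_ice t is balanced by mantle displaced below, ρ_m s.
s = t ρ_ice / ρ_m = 0.884 km × 0.912/3.25 = 0.248 km.

0.248 km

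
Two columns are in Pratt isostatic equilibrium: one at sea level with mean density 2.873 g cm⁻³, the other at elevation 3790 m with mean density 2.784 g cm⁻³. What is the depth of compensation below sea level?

ρ_ref D = ρ (D + h) → D (ρ_ref − ρ) = ρ h.
D = ρ h/(ρ_ref − ρ) = 2.784 × 3790 m/(2.873 − 2.784) = 119000 m.

119000 m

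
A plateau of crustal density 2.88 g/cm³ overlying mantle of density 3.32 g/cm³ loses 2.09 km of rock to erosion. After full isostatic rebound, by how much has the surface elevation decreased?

Rebound u = e ρ_c/ρ_m = 2.09 km × 2.88/3.32 = 1.813 km.
Net surface drop = e − u = 2.09 km − 1.813 km = e (ρ_m − ρ_c)/ρ_m = 0.277 km.

0.277 km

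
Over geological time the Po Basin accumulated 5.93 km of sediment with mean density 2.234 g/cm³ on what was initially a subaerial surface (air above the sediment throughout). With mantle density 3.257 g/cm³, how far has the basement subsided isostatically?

Subaerial load: s = t ρ_sed / ρ_m = 5.93 km × 2.234/3.257 = 4.07 km.

4.07 km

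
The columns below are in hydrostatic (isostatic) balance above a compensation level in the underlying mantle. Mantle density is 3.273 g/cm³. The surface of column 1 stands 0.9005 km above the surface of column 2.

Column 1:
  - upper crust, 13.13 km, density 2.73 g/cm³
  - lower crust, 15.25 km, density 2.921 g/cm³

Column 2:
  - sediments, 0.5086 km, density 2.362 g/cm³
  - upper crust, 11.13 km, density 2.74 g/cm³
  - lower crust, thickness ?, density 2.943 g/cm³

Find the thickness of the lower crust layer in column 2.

9.56 km

Take the compensation level at the base of the deeper column (depth z_c below the surface of column 1) and equate Σ ρ_i t_i down to z_c; mantle fills any gap and the z_c terms cancel.
Column 1: 13.13×2.73 + 15.25×2.921 + (z_c − 28.38)×3.273
Column 2: 0.9005×0 + 0.5086×2.362 + 11.13×2.74 + x×2.943 + (z_c − 0.9005 − 11.6386 − x)×3.273
The z_c×3.273 term appears on both sides and cancels. Collect the known terms of each column as K = Σ(ρt)_known − 3.273 × (depth of known layers): K_1 = 80.39015 − 3.273×28.38 = −12.49759; K_2 = 31.6975132 − 3.273×(0.9005 + 11.6386) = −9.3429611.
Balance: K_1 = K_2 − x×(3.273 − 2.943), so x = (K_2 − K_1)/(3.273 − 2.943) = 3.15463/0.33 = 9.56 km.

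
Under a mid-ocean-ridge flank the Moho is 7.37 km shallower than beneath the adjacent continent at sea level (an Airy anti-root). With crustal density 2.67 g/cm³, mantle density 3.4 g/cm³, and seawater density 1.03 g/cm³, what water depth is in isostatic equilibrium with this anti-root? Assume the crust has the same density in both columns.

3.28 km

Replacing a thickness d of crust by seawater at the top must be balanced by replacing crust with mantle at the base: d (ρ_c − ρ_w) = a (ρ_m − ρ_c).
d = a (ρ_m − ρ_c)/(ρ_c − ρ_w) = 7.37 km × 0.73/1.64 = 3.28 km.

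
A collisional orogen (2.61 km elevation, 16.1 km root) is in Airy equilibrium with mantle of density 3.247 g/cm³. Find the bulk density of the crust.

2.79 g/cm³

ρ_c h = (ρ_m − ρ_c) r → ρ_c (h + r) = ρ_m r → ρ_c = ρ_m r / (h + r).
ρ_c = 3.247 × 16.1 km / (2.61 km + 16.1 km) = 2.79 g/cm³.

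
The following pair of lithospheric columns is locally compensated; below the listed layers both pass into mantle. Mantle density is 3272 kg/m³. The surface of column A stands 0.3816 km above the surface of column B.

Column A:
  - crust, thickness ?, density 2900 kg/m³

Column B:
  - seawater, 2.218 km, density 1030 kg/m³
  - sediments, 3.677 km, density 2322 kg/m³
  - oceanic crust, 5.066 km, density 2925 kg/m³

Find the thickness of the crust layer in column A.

Take the compensation level at the base of the deeper column (depth z_c below the surface of column A) and equate Σ ρ_i t_i down to z_c; mantle fills any gap and the z_c terms cancel.
Column A: x×2900 + (z_c − 0 − x)×3272
Column B: 0.3816×0 + 2.218×1030 + 3.677×2322 + 5.066×2925 + (z_c − 0.3816 − 10.961)×3272
The z_c×3272 term appears on both sides and cancels. Collect the known terms of each column as K = Σ(ρt)_known − 3272 × (depth of known layers): K_A = 0 − 3272×0 = 0; K_B = 25640.584 − 3272×(0.3816 + 10.961) = −11472.4032.
Balance: K_A − x×(3272 − 2900) = K_B, so x = (K_A − K_B)/(3272 − 2900) = 11472.4/372 = 30.8 km.

30.8 km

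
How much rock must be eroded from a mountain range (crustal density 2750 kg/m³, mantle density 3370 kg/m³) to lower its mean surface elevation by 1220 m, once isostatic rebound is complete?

6630 m

Net drop Δ = e − u = e − e ρ_c/ρ_m = e (ρ_m − ρ_c)/ρ_m.
e = Δ ρ_m/(ρ_m − ρ_c) = 1220 m × 3370/620 = 6630 m.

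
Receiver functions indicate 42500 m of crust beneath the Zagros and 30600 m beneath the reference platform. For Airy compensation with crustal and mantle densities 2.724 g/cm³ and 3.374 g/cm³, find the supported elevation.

2290 m

Excess crust Δ = 42500 m − 30600 m = 11900 m, split between elevation h and root r with h + r = Δ.
Airy balance ρ_c h = (ρ_m − ρ_c) r gives r = h ρ_c/(ρ_m − ρ_c), so h (1 + ρ_c/(ρ_m − ρ_c)) = Δ, i.e. h = Δ (ρ_m − ρ_c)/ρ_m.
h = 11900 m × 0.65/3.374 = 2290 m.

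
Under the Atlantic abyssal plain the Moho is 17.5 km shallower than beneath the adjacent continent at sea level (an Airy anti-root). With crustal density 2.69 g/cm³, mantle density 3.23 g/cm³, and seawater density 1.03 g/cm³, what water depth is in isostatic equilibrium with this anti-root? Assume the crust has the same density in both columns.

Replacing a thickness d of crust by seawater at the top must be balanced by replacing crust with mantle at the base: d (ρ_c − ρ_w) = a (ρ_m − ρ_c).
d = a (ρ_m − ρ_c)/(ρ_c − ρ_w) = 17.5 km × 0.54/1.66 = 5.69 km.

5.69 km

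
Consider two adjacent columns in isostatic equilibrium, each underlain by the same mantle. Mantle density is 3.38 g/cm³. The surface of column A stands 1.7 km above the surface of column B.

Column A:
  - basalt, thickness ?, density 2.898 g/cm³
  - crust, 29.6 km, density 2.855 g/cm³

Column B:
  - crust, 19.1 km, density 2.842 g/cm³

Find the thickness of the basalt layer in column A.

Take the compensation level at the base of the deeper column (depth z_c below the surface of column A) and equate Σ ρ_i t_i down to z_c; mantle fills any gap and the z_c terms cancel.
Column A: x×2.898 + 29.6×2.855 + (z_c − 29.6 − x)×3.38
Column B: 1.7×0 + 19.1×2.842 + (z_c − 1.7 − 19.1)×3.38
The z_c×3.38 term appears on both sides and cancels. Collect the known terms of each column as K = Σ(ρt)_known − 3.38 × (depth of known layers): K_A = 84.508 − 3.38×29.6 = −15.54; K_B = 54.2822 − 3.38×(1.7 + 19.1) = −16.0218.
Balance: K_A − x×(3.38 − 2.898) = K_B, so x = (K_A − K_B)/(3.38 − 2.898) = 0.4818/0.482 = 1 km.

1 km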